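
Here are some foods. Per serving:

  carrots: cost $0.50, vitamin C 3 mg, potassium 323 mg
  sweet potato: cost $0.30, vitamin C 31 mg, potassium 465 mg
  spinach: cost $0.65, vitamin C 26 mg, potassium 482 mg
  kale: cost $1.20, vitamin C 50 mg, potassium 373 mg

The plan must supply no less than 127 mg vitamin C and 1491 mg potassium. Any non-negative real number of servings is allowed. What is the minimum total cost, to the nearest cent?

Check every corner: each single food scaled to meet both minima, and each pair solved so both constraints bind.
carrots only: max(127/3, 1491/323) = 42.33 servings → $21.17.
sweet potato only: max(127/31, 1491/465) = 4.097 servings → $1.23.
spinach only: max(127/26, 1491/482) = 4.885 servings → $3.17.
kale only: max(127/50, 1491/373) = 3.997 servings → $4.80.
carrots + sweet potato: the both-tight solution has a negative serving — not a feasible corner.
carrots + spinach: intersection lies outside the first quadrant.
carrots + kale with both tight: 1.808 servings and 2.432 servings → $3.82.
sweet potato + spinach: the both-tight solution has a negative serving — not a feasible corner.
sweet potato + kale with both tight: 2.326 servings and 1.098 servings → $2.02.
spinach + kale with both tight: 1.887 servings and 1.559 servings → $3.10.
So the least-cost plan costs $1.23.

$1.23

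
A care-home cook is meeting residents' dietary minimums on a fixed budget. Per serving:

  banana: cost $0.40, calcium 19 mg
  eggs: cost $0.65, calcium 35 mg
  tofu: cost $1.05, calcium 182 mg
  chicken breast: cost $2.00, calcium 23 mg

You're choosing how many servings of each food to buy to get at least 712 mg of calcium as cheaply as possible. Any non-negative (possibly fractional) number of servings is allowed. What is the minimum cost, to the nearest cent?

Cost per mg of calcium: tofu $0.0058, eggs $0.0186, banana $0.0211, chicken breast $0.0870.
With no serving limits, use only tofu: 712 mg / 182 mg = 3.912 servings × $1.05 = $4.11.

$4.11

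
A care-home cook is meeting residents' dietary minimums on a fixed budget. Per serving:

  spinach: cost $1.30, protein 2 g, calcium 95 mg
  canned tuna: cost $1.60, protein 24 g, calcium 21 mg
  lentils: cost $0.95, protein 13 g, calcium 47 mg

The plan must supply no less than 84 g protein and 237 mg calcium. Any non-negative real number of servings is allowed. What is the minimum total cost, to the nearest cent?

$5.98

Two binding constraints pin down two serving amounts, so the optimal mix uses at most two foods. The candidates are each food alone (scaled to the tighter of protein/calcium) and each pair with both constraints tight.
spinach only: max(84/2, 237/95) = 42 servings → $54.60.
canned tuna only: max(84/24, 237/21) = 11.29 servings → $18.06.
lentils only: max(84/13, 237/47) = 6.462 servings → $6.14.
spinach + canned tuna with both tight: 1.753 servings and 3.354 servings → $7.65.
spinach + lentils: the both-tight solution has a negative serving — not a feasible corner.
canned tuna + lentils with both tight: 1.014 servings and 4.589 servings → $5.98.
Cheapest feasible corner: $5.98.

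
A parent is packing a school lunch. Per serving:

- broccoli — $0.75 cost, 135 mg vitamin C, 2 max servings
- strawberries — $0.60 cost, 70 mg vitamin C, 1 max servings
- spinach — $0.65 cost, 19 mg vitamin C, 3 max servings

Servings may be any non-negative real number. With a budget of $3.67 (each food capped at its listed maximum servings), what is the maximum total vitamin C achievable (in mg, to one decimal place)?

Vitamin C per dollar: broccoli 180, strawberries 116.7, spinach 29.23.
Take 2 servings of broccoli: spends $1.50, +270.0 mg vitamin C (running total 270.0 mg).
Take 1 serving of strawberries: spends $0.60, +70.0 mg vitamin C (running total 340.0 mg).
Take 2.415 servings of spinach: spends $1.57, +45.9 mg vitamin C (running total 385.9 mg).
Filling greedily by vitamin C-per-dollar is optimal for one linear limit, giving 385.9 mg.

385.9 mg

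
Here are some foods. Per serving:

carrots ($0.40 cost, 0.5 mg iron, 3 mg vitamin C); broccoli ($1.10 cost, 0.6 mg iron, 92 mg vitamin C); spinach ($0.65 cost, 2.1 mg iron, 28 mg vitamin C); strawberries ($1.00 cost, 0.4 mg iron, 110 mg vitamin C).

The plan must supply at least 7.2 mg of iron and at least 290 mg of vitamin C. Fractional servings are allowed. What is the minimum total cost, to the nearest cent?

An LP optimum is at a vertex; with two nutrient constraints at most two foods are used. Check each candidate.
carrots only: max(7.2/0.5, 290/3) = 96.67 servings → $38.67.
broccoli only: max(7.2/0.6, 290/92) = 12 servings → $13.20.
spinach only: max(7.2/2.1, 290/28) = 10.36 servings → $6.73.
strawberries only: max(7.2/0.4, 290/110) = 18 servings → $18.00.
carrots + broccoli with both tight: 11.05 servings and 2.792 servings → $7.49.
carrots + spinach: intersection lies outside the first quadrant.
carrots + strawberries with both tight: 12.57 servings and 2.294 servings → $7.32.
broccoli + spinach with both tight: 2.31 servings and 2.769 servings → $4.34.
broccoli + strawberries: intersection lies outside the first quadrant.
spinach + strawberries with both tight: 3.076 servings and 1.854 servings → $3.85.
Cheapest feasible corner: $3.85.

$3.85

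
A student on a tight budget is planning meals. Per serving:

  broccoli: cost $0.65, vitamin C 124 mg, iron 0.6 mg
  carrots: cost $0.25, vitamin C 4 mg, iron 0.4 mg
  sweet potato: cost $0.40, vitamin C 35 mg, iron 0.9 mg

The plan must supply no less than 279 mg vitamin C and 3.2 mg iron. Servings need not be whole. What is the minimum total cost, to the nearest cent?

$2.01

Check every corner: each single food scaled to meet both minima, and each pair solved so both constraints bind.
broccoli only: max(279/124, 3.2/0.6) = 5.333 servings → $3.47.
carrots only: max(279/4, 3.2/0.4) = 69.75 servings → $17.44.
sweet potato only: max(279/35, 3.2/0.9) = 7.971 servings → $3.19.
broccoli + carrots with both tight: 2.093 servings and 4.86 servings → $2.58.
broccoli + sweet potato with both tight: 1.535 servings and 2.532 servings → $2.01.
carrots + sweet potato with both targets exact would need a negative amount; discard.
Cheapest feasible corner: $2.01.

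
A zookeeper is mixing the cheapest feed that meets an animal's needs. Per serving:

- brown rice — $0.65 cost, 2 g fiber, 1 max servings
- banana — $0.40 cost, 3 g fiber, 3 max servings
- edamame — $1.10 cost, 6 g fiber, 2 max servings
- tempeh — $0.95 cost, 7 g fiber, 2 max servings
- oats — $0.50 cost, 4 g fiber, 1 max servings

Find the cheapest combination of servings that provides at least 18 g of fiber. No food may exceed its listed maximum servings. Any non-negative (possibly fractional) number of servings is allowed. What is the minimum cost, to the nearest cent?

$2.38

Cost per g of fiber: oats $0.1250, banana $0.1333, tempeh $0.1357, edamame $0.1833, brown rice $0.3250.
Take 1 serving of oats: +4.0 g fiber for $0.50 (total $0.50, still need 14.0 g).
Take 3 servings of banana: +9.0 g fiber for $1.20 (total $1.70, still need 5.0 g).
Take 0.7143 servings of tempeh: +5.0 g fiber for $0.68 (total $2.38, still need 0.0 g).
Filling from the cheapest source first is optimal under one linear minimum: $2.38.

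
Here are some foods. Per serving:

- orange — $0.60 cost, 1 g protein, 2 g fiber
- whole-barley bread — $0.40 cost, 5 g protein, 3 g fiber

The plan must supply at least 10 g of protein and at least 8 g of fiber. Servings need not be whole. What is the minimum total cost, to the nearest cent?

$1.07

Two binding constraints pin down two serving amounts, so the optimal mix uses at most two foods. The candidates are each food alone (scaled to the tighter of protein/fiber) and each pair with both constraints tight.
orange only: max(10/1, 8/2) = 10 servings → $6.00.
whole-barley bread only: max(10/5, 8/3) = 2.667 servings → $1.07.
orange + whole-barley bread with both tight: 1.429 servings and 1.714 servings → $1.54.
The minimum over all feasible corners is $1.07.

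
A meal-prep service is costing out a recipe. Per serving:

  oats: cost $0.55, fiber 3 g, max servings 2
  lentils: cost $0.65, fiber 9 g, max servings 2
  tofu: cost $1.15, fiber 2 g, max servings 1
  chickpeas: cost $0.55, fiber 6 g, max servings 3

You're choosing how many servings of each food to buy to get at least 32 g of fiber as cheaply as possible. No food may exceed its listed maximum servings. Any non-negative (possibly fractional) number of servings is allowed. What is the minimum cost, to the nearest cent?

Cost per g of fiber: lentils $0.0722, chickpeas $0.0917, oats $0.1833, tofu $0.5750.
Take 2 servings of lentils: +18.0 g fiber for $1.30 (total $1.30, still need 14.0 g).
Take 2.333 servings of chickpeas: +14.0 g fiber for $1.28 (total $2.58, still need 0.0 g).
Filling from the cheapest source first is optimal under one linear minimum: $2.58.

$2.58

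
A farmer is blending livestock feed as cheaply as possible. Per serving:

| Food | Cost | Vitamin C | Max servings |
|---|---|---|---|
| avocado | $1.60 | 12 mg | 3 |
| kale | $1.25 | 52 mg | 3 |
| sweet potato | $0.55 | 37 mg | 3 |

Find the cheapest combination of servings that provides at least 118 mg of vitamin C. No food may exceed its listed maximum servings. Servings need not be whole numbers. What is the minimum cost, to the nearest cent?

$1.82

Cost per mg of vitamin C: sweet potato $0.0149, kale $0.0240, avocado $0.1333.
Take 3 servings of sweet potato: +111.0 mg vitamin C for $1.65 (total $1.65, still need 7.0 mg).
Take 0.1346 servings of kale: +7.0 mg vitamin C for $0.17 (total $1.82, still need 0.0 mg).
Greedy by cheapest-per-mg is optimal for a single linear constraint, so the minimum cost is $1.82.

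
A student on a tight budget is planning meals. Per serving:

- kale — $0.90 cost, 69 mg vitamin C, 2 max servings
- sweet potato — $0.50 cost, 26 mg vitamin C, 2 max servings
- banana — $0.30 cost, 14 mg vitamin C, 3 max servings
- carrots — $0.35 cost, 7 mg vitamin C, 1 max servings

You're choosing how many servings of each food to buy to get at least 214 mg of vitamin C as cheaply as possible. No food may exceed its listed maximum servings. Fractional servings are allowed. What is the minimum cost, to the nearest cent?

Cost per mg of vitamin C: kale $0.0130, sweet potato $0.0192, banana $0.0214, carrots $0.0500.
Take 2 servings of kale: +138.0 mg vitamin C for $1.80 (total $1.80, still need 76.0 mg).
Take 2 servings of sweet potato: +52.0 mg vitamin C for $1.00 (total $2.80, still need 24.0 mg).
Take 1.714 servings of banana: +24.0 mg vitamin C for $0.51 (total $3.31, still need 0.0 mg).
Filling from the cheapest source first is optimal under one linear minimum: $3.31.

$3.31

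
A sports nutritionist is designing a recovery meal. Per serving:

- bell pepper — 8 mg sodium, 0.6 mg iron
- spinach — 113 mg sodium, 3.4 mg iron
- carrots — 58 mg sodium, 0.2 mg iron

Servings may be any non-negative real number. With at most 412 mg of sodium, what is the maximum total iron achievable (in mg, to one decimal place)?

30.9 mg

Iron per mg sodium: bell pepper 0.075, spinach 0.03009, carrots 0.003448.
With no serving limits, spend the whole sodium allowance on bell pepper: 412 mg / 8 mg × 0.6 mg = 30.9 mg.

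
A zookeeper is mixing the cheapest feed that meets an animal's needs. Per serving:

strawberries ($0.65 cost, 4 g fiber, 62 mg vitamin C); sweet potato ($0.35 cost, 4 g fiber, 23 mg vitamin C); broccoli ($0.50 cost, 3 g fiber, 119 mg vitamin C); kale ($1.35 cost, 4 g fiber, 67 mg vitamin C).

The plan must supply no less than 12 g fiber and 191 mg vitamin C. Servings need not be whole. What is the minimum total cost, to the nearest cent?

$1.33

Two binding constraints pin down two serving amounts, so the optimal mix uses at most two foods. The candidates are each food alone (scaled to the tighter of fiber/vitamin C) and each pair with both constraints tight.
strawberries only: max(12/4, 191/62) = 3.081 servings → $2.00.
sweet potato only: max(12/4, 191/23) = 8.304 servings → $2.91.
broccoli only: max(12/3, 191/119) = 4 servings → $2.00.
kale only: max(12/4, 191/67) = 3 servings → $4.05.
strawberries + sweet potato: intersection lies outside the first quadrant.
strawberries + broccoli with both tight: 2.948 servings and 0.06897 servings → $1.95.
strawberries + kale with both tight: 2 servings and 1 serving → $2.65.
sweet potato + broccoli with both tight: 2.101 servings and 1.199 servings → $1.33.
sweet potato + kale with both tight: 0.2273 servings and 2.773 servings → $3.82.
broccoli + kale: the both-tight solution has a negative serving — not a feasible corner.
The minimum over all feasible corners is $1.33.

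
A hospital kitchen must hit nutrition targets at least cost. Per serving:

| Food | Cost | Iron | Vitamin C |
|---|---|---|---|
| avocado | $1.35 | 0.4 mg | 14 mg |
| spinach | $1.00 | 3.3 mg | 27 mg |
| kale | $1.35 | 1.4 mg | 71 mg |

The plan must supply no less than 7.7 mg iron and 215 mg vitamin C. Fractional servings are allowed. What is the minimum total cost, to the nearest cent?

$4.70

For a min-cost LP with two ≥-constraints, a basic feasible solution has at most two positive variables.
avocado only: max(7.7/0.4, 215/14) = 19.25 servings → $25.99.
spinach only: max(7.7/3.3, 215/27) = 7.963 servings → $7.96.
kale only: max(7.7/1.4, 215/71) = 5.5 servings → $7.42.
avocado + spinach with both tight: 14.17 servings and 0.6158 servings → $19.74.
avocado + kale: intersection lies outside the first quadrant.
spinach + kale with both tight: 1.25 servings and 2.553 servings → $4.70.
So the least-cost plan costs $4.70.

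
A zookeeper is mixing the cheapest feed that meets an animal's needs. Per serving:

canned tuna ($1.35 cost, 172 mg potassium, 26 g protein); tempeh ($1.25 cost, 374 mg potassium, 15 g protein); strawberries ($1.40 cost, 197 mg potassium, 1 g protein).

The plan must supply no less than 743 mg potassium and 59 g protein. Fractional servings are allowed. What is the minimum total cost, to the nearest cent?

$3.67

A basic optimal solution has at most two foods positive. Try each food alone and each pair with both targets met exactly.
canned tuna only: max(743/172, 59/26) = 4.32 servings → $5.83.
tempeh only: max(743/374, 59/15) = 3.933 servings → $4.92.
strawberries only: max(743/197, 59/1) = 59 servings → $82.60.
canned tuna + tempeh with both tight: 1.529 servings and 1.284 servings → $3.67.
canned tuna + strawberries with both tight: 2.198 servings and 1.853 servings → $5.56.
tempeh + strawberries with both targets exact would need a negative amount; discard.
Cheapest feasible corner: $3.67.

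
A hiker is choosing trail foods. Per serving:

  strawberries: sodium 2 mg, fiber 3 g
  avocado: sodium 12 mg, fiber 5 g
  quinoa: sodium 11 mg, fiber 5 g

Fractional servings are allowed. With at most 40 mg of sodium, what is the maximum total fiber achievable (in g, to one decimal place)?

60.0 g

Fiber per mg sodium: strawberries 1.5, quinoa 0.4545, avocado 0.4167.
With no serving limits, spend the whole sodium allowance on strawberries: 40 mg / 2 mg × 3 g = 60.0 g.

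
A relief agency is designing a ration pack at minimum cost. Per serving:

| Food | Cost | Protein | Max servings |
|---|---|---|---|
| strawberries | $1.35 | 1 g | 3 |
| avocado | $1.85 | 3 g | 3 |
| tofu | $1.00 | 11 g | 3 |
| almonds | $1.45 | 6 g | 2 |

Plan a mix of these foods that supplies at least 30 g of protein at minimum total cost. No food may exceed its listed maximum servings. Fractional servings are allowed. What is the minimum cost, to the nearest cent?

Cost per g of protein: tofu $0.0909, almonds $0.2417, avocado $0.6167, strawberries $1.3500.
Take 2.727 servings of tofu: +30.0 g protein for $2.73 (total $2.73, still need 0.0 g).
Filling from the cheapest source first is optimal under one linear minimum: $2.73.

$2.73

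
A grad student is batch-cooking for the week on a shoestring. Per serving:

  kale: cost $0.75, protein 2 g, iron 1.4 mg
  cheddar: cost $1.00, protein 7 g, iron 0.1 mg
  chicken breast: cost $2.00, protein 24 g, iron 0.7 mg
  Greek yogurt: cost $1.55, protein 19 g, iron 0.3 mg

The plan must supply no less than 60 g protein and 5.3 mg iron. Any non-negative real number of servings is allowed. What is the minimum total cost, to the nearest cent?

$6.54

This is a tiny linear program; its minimum lies at a vertex of the feasible set. List the vertices and price them.
kale only: max(60/2, 5.3/1.4) = 30 servings → $22.50.
cheddar only: max(60/7, 5.3/0.1) = 53 servings → $53.00.
chicken breast only: max(60/24, 5.3/0.7) = 7.571 servings → $15.14.
Greek yogurt only: max(60/19, 5.3/0.3) = 17.67 servings → $27.38.
kale + cheddar with both tight: 3.24 servings and 7.646 servings → $10.08.
kale + chicken breast with both tight: 2.646 servings and 2.28 servings → $6.54.
kale + Greek yogurt with both tight: 3.181 servings and 2.823 servings → $6.76.
cheddar + chicken breast: intersection lies outside the first quadrant.
cheddar + Greek yogurt with both targets exact would need a negative amount; discard.
chicken breast + Greek yogurt: the both-tight solution has a negative serving — not a feasible corner.
Cheapest feasible corner: $6.54.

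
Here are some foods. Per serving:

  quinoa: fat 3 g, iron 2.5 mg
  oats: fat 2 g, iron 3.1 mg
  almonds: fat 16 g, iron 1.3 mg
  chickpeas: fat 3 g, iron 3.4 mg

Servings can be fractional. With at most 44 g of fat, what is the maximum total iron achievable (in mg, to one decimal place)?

Iron per g fat: oats 1.55, chickpeas 1.133, quinoa 0.8333, almonds 0.08125.
With no serving limits, spend the whole fat allowance on oats: 44 g / 2 g × 3.1 mg = 68.2 mg.

68.2 mg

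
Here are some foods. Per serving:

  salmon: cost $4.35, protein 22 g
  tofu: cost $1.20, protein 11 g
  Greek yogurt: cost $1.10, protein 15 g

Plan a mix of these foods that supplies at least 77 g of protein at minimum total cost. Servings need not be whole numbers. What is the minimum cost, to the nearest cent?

$5.65

Cost per g of protein: Greek yogurt $0.0733, tofu $0.1091, salmon $0.1977.
With no serving limits, use only Greek yogurt: 77 g / 15 g = 5.133 servings × $1.10 = $5.65.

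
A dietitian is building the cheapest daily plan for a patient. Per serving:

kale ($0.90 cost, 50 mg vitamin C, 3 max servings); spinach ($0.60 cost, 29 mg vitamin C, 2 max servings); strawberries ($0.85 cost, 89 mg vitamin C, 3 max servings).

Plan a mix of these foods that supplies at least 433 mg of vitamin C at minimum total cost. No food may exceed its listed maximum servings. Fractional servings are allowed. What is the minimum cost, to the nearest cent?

$5.58

Cost per mg of vitamin C: strawberries $0.0096, kale $0.0180, spinach $0.0207.
Take 3 servings of strawberries: +267.0 mg vitamin C for $2.55 (total $2.55, still need 166.0 mg).
Take 3 servings of kale: +150.0 mg vitamin C for $2.70 (total $5.25, still need 16.0 mg).
Take 0.5517 servings of spinach: +16.0 mg vitamin C for $0.33 (total $5.58, still need 0.0 mg).
Filling from the cheapest source first is optimal under one linear minimum: $5.58.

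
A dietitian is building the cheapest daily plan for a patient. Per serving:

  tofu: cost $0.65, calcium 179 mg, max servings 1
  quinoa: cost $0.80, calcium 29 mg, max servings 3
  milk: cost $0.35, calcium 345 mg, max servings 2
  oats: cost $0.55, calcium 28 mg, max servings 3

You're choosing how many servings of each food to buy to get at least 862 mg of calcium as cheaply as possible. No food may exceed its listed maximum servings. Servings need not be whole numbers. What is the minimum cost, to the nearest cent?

$1.32

Cost per mg of calcium: milk $0.0010, tofu $0.0036, oats $0.0196, quinoa $0.0276.
Take 2 servings of milk: +690.0 mg calcium for $0.70 (total $0.70, still need 172.0 mg).
Take 0.9609 servings of tofu: +172.0 mg calcium for $0.62 (total $1.32, still need 0.0 mg).
Filling from the cheapest source first is optimal under one linear minimum: $1.32.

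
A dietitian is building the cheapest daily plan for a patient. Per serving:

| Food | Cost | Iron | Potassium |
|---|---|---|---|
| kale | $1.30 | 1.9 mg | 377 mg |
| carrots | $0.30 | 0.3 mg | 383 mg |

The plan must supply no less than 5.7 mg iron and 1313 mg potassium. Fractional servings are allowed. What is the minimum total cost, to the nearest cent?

$3.95

kale only: max(5.7/1.9, 1313/377) = 3.483 servings → $4.53.
carrots only: max(5.7/0.3, 1313/383) = 19 servings → $5.70.
kale + carrots with both tight: 2.911 servings and 0.5626 servings → $3.95.
The minimum over all feasible corners is $3.95.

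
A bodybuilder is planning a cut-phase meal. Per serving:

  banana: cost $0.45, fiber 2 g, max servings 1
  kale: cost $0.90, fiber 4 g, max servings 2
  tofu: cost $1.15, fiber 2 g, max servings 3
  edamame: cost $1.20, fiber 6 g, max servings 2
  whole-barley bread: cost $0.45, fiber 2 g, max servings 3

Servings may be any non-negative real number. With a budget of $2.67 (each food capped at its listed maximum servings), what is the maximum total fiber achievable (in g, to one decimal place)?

13.2 g

Fiber per dollar: edamame 5, banana 4.444, kale 4.444, whole-barley bread 4.444, tofu 1.739.
Take 2 servings of edamame: spends $2.40, +12.0 g fiber (running total 12.0 g).
Take 0.6 servings of banana: spends $0.27, +1.2 g fiber (running total 13.2 g).
Greedy by best ratio exhausts the cost allowance optimally: 13.2 g.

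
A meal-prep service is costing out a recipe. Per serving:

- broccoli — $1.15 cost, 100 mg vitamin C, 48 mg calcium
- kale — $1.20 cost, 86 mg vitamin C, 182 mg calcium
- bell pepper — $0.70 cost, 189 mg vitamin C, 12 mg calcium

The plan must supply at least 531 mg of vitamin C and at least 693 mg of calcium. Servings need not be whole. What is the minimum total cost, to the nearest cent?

$5.26

Check every corner: each single food scaled to meet both minima, and each pair solved so both constraints bind.
broccoli only: max(531/100, 693/48) = 14.44 servings → $16.60.
kale only: max(531/86, 693/182) = 6.174 servings → $7.41.
bell pepper only: max(531/189, 693/12) = 57.75 servings → $40.42.
broccoli + kale with both tight: 2.632 servings and 3.113 servings → $6.76.
broccoli + bell pepper: the both-tight solution has a negative serving — not a feasible corner.
kale + bell pepper with both tight: 3.734 servings and 1.11 servings → $5.26.
The minimum over all feasible corners is $5.26.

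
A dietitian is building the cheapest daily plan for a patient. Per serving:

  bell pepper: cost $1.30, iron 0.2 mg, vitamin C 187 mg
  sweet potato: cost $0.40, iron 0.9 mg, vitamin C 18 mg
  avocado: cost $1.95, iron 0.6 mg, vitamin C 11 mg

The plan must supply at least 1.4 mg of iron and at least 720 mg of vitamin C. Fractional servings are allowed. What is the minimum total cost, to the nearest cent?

$5.20

An LP optimum is at a vertex; with two nutrient constraints at most two foods are used. Check each candidate.
bell pepper only: max(1.4/0.2, 720/187) = 7 servings → $9.10.
sweet potato only: max(1.4/0.9, 720/18) = 40 servings → $16.00.
avocado only: max(1.4/0.6, 720/11) = 65.45 servings → $127.64.
bell pepper + sweet potato with both tight: 3.781 servings and 0.7152 servings → $5.20.
bell pepper + avocado with both tight: 3.787 servings and 1.071 servings → $7.01.
sweet potato + avocado with both targets exact would need a negative amount; discard.
Cheapest feasible corner: $5.20.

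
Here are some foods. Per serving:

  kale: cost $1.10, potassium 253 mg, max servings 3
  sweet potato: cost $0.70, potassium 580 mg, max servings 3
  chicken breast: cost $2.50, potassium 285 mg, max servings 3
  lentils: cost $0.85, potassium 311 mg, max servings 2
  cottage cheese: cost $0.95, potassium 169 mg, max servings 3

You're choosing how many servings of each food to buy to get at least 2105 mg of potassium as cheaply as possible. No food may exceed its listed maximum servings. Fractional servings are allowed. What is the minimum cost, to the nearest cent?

Cost per mg of potassium: sweet potato $0.0012, lentils $0.0027, kale $0.0043, cottage cheese $0.0056, chicken breast $0.0088.
Take 3 servings of sweet potato: +1740.0 mg potassium for $2.10 (total $2.10, still need 365.0 mg).
Take 1.174 servings of lentils: +365.0 mg potassium for $1.00 (total $3.10, still need 0.0 mg).
Greedy by cheapest-per-mg is optimal for a single linear constraint, so the minimum cost is $3.10.

$3.10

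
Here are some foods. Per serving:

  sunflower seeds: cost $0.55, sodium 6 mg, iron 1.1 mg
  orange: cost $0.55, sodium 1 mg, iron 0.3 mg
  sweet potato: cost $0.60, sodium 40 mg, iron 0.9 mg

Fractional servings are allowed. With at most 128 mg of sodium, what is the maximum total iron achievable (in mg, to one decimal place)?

38.4 mg

Iron per mg sodium: orange 0.3, sunflower seeds 0.1833, sweet potato 0.0225.
With no serving limits, spend the whole sodium allowance on orange: 128 mg / 1 mg × 0.3 mg = 38.4 mg.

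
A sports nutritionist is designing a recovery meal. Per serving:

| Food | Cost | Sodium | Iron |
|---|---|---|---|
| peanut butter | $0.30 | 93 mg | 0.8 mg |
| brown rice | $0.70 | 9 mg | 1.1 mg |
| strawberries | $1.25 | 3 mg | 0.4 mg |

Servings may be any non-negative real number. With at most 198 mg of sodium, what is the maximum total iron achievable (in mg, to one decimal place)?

26.4 mg

Iron per mg sodium: strawberries 0.1333, brown rice 0.1222, peanut butter 0.008602.
With no serving limits, spend the whole sodium allowance on strawberries: 198 mg / 3 mg × 0.4 mg = 26.4 mg.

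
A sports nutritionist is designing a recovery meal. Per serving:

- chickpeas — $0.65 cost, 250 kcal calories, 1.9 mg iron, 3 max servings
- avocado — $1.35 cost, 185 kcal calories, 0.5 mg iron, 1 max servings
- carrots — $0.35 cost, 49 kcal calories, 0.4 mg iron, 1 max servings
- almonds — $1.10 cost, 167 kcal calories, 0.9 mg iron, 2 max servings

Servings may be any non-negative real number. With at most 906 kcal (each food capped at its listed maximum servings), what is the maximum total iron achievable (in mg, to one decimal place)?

6.7 mg

Iron per kcal: carrots 0.008163, chickpeas 0.0076, almonds 0.005389, avocado 0.002703.
Take 1 serving of carrots: uses 49 kcal, +0.4 mg iron (running total 0.4 mg).
Take 3 servings of chickpeas: uses 750 kcal, +5.7 mg iron (running total 6.1 mg).
Take 0.6407 servings of almonds: uses 107 kcal, +0.6 mg iron (running total 6.7 mg).
Greedy by best ratio exhausts the calories allowance optimally: 6.7 mg.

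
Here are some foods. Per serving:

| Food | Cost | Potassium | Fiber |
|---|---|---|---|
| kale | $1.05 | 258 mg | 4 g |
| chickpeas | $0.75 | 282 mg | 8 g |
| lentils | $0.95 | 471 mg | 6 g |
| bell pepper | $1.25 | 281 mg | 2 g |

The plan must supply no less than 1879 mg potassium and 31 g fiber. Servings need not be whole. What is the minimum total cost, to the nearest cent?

$4.08

Minimising a linear cost over {potassium ≥ 1879, fiber ≥ 31, servings ≥ 0} — the optimum is at a vertex, using one or two foods.
kale only: max(1879/258, 31/4) = 7.75 servings → $8.14.
chickpeas only: max(1879/282, 31/8) = 6.663 servings → $5.00.
lentils only: max(1879/471, 31/6) = 5.167 servings → $4.91.
bell pepper only: max(1879/281, 31/2) = 15.5 servings → $19.38.
kale + chickpeas with both tight: 6.72 servings and 0.515 servings → $7.44.
kale + lentils with both targets exact would need a negative amount; discard.
kale + bell pepper with both targets exact would need a negative amount; discard.
chickpeas + lentils with both tight: 1.603 servings and 3.03 servings → $4.08.
chickpeas + bell pepper with both tight: 2.941 servings and 3.735 servings → $6.87.
lentils + bell pepper: the both-tight solution has a negative serving — not a feasible corner.
So the least-cost plan costs $4.08.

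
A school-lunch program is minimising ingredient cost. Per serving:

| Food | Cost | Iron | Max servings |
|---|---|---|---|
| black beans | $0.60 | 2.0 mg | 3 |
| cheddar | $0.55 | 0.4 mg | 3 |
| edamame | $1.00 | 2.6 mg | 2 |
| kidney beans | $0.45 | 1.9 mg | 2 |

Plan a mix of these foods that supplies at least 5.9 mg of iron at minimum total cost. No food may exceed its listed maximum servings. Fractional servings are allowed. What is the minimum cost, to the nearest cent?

$1.53

Cost per mg of iron: kidney beans $0.2368, black beans $0.3000, edamame $0.3846, cheddar $1.3750.
Take 2 servings of kidney beans: +3.8 mg iron for $0.90 (total $0.90, still need 2.1 mg).
Take 1.05 servings of black beans: +2.1 mg iron for $0.63 (total $1.53, still need 0.0 mg).
Greedy by cheapest-per-mg is optimal for a single linear constraint, so the minimum cost is $1.53.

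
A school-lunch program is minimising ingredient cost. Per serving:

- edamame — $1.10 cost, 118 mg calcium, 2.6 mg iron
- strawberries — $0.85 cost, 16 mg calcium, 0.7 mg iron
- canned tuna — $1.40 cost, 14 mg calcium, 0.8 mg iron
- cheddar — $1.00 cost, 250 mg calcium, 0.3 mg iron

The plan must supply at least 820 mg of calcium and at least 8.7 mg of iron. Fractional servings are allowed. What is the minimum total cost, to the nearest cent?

edamame only: max(820/118, 8.7/2.6) = 6.949 servings → $7.64.
strawberries only: max(820/16, 8.7/0.7) = 51.25 servings → $43.56.
canned tuna only: max(820/14, 8.7/0.8) = 58.57 servings → $82.00.
cheddar only: max(820/250, 8.7/0.3) = 29 servings → $29.00.
edamame + strawberries: the both-tight solution has a negative serving — not a feasible corner.
edamame + canned tuna: intersection lies outside the first quadrant.
edamame + cheddar with both tight: 3.139 servings and 1.799 servings → $5.25.
strawberries + canned tuna with both targets exact would need a negative amount; discard.
strawberries + cheddar with both tight: 11.33 servings and 2.555 servings → $12.19.
canned tuna + cheddar with both tight: 9.852 servings and 2.728 servings → $16.52.
So the least-cost plan costs $5.25.

$5.25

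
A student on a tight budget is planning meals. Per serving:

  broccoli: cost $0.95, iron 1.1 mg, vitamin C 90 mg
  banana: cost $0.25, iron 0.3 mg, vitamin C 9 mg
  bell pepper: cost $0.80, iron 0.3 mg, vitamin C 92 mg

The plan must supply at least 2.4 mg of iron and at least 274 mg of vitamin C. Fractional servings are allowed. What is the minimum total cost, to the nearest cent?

$2.70

For a min-cost LP with two ≥-constraints, a basic feasible solution has at most two positive variables.
broccoli only: max(2.4/1.1, 274/90) = 3.044 servings → $2.89.
banana only: max(2.4/0.3, 274/9) = 30.44 servings → $7.61.
bell pepper only: max(2.4/0.3, 274/92) = 8 servings → $6.40.
broccoli + banana: intersection lies outside the first quadrant.
broccoli + bell pepper with both tight: 1.868 servings and 1.151 servings → $2.70.
banana + bell pepper with both tight: 5.566 servings and 2.434 servings → $3.34.
The minimum over all feasible corners is $2.70.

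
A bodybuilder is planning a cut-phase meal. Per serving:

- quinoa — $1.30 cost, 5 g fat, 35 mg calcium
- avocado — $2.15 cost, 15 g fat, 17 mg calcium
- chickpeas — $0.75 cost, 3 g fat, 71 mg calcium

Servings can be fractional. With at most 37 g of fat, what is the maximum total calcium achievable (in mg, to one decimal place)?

875.7 mg

Calcium per g fat: chickpeas 23.67, quinoa 7, avocado 1.133.
With no serving limits, spend the whole fat allowance on chickpeas: 37 g / 3 g × 71 mg = 875.7 mg.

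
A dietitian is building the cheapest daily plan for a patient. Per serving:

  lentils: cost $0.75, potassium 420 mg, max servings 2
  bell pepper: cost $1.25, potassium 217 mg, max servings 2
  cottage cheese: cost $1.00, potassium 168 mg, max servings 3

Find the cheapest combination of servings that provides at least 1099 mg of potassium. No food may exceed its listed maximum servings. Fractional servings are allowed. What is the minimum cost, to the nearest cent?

$2.99

Cost per mg of potassium: lentils $0.0018, bell pepper $0.0058, cottage cheese $0.0060.
Take 2 servings of lentils: +840.0 mg potassium for $1.50 (total $1.50, still need 259.0 mg).
Take 1.194 servings of bell pepper: +259.0 mg potassium for $1.49 (total $2.99, still need 0.0 mg).
Filling from the cheapest source first is optimal under one linear minimum: $2.99.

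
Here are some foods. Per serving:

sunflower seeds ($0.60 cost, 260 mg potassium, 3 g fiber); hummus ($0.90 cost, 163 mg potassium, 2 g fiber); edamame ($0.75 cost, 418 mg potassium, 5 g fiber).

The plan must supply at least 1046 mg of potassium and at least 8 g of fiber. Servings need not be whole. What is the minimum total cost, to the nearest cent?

$1.88

Two binding constraints pin down two serving amounts, so the optimal mix uses at most two foods. The candidates are each food alone (scaled to the tighter of potassium/fiber) and each pair with both constraints tight.
sunflower seeds only: max(1046/260, 8/3) = 4.023 servings → $2.41.
hummus only: max(1046/163, 8/2) = 6.417 servings → $5.78.
edamame only: max(1046/418, 8/5) = 2.502 servings → $1.88.
sunflower seeds + hummus: intersection lies outside the first quadrant.
sunflower seeds + edamame: the both-tight solution has a negative serving — not a feasible corner.
hummus + edamame with both targets exact would need a negative amount; discard.
Cheapest feasible corner: $1.88.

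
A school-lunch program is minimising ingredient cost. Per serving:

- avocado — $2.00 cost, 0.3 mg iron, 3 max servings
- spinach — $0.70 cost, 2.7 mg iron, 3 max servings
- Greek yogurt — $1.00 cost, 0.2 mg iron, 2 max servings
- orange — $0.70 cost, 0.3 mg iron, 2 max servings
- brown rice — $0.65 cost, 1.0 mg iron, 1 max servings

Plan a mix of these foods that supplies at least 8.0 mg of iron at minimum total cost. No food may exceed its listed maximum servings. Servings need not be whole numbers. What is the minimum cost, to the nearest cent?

$2.07

Cost per mg of iron: spinach $0.2593, brown rice $0.6500, orange $2.3333, Greek yogurt $5.0000, avocado $6.6667.
Take 2.963 servings of spinach: +8.0 mg iron for $2.07 (total $2.07, still need 0.0 mg).
Filling from the cheapest source first is optimal under one linear minimum: $2.07.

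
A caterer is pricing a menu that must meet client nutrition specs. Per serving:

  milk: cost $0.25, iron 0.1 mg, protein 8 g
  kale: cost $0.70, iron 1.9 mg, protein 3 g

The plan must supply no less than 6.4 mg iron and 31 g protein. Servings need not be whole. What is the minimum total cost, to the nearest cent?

The cheapest plan sits at a corner of the feasible region — with two constraints it uses at most two foods.
milk only: max(6.4/0.1, 31/8) = 64 servings → $16.00.
kale only: max(6.4/1.9, 31/3) = 10.33 servings → $7.23.
milk + kale with both tight: 2.664 servings and 3.228 servings → $2.93.
Cheapest feasible corner: $2.93.

$2.93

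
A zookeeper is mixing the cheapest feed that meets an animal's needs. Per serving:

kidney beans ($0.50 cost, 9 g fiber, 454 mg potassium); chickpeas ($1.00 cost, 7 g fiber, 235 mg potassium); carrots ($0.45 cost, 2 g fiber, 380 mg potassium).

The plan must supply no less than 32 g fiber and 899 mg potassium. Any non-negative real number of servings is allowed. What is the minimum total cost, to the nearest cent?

$1.78

An LP optimum is at a vertex; with two nutrient constraints at most two foods are used. Check each candidate.
kidney beans only: max(32/9, 899/454) = 3.556 servings → $1.78.
chickpeas only: max(32/7, 899/235) = 4.571 servings → $4.57.
carrots only: max(32/2, 899/380) = 16 servings → $7.20.
kidney beans + chickpeas with both targets exact would need a negative amount; discard.
kidney beans + carrots with both targets exact would need a negative amount; discard.
chickpeas + carrots with both targets exact would need a negative amount; discard.
So the least-cost plan costs $1.78.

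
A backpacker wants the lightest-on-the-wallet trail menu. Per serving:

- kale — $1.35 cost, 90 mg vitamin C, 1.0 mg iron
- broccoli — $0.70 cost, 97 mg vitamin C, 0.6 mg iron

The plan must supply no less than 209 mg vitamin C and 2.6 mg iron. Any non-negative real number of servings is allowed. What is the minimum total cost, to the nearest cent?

Minimising a linear cost over {vitamin C ≥ 209, iron ≥ 2.6, servings ≥ 0} — the optimum is at a vertex, using one or two foods.
kale only: max(209/90, 2.6/1.0) = 2.6 servings → $3.51.
broccoli only: max(209/97, 2.6/0.6) = 4.333 servings → $3.03.
kale + broccoli: intersection lies outside the first quadrant.
The minimum over all feasible corners is $3.03.

$3.03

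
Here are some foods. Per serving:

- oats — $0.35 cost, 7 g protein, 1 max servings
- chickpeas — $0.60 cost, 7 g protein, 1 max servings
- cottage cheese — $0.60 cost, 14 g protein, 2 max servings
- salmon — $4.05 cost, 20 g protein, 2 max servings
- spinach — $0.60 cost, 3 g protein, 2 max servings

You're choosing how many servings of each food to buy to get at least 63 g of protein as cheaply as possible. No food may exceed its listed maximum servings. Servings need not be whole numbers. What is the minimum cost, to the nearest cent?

$6.39

Cost per g of protein: cottage cheese $0.0429, oats $0.0500, chickpeas $0.0857, spinach $0.2000, salmon $0.2025.
Take 2 servings of cottage cheese: +28.0 g protein for $1.20 (total $1.20, still need 35.0 g).
Take 1 serving of oats: +7.0 g protein for $0.35 (total $1.55, still need 28.0 g).
Take 1 serving of chickpeas: +7.0 g protein for $0.60 (total $2.15, still need 21.0 g).
Take 2 servings of spinach: +6.0 g protein for $1.20 (total $3.35, still need 15.0 g).
Take 0.75 servings of salmon: +15.0 g protein for $3.04 (total $6.39, still need 0.0 g).
Greedy by cheapest-per-g is optimal for a single linear constraint, so the minimum cost is $6.39.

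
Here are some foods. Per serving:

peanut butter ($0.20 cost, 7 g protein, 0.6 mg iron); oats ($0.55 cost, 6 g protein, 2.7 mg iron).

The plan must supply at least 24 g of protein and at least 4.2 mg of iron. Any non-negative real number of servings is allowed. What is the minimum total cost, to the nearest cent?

The cheapest plan sits at a corner of the feasible region — with two constraints it uses at most two foods.
peanut butter only: max(24/7, 4.2/0.6) = 7 servings → $1.40.
oats only: max(24/6, 4.2/2.7) = 4 servings → $2.20.
peanut butter + oats with both tight: 2.588 servings and 0.9804 servings → $1.06.
So the least-cost plan costs $1.06.

$1.06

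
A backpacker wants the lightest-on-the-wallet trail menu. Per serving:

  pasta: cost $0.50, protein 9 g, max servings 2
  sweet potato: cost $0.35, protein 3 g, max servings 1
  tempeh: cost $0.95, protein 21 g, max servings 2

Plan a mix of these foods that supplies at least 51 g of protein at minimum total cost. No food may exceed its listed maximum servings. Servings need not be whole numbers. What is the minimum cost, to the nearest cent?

Cost per g of protein: tempeh $0.0452, pasta $0.0556, sweet potato $0.1167.
Take 2 servings of tempeh: +42.0 g protein for $1.90 (total $1.90, still need 9.0 g).
Take 1 serving of pasta: +9.0 g protein for $0.50 (total $2.40, still need 0.0 g).
Greedy by cheapest-per-g is optimal for a single linear constraint, so the minimum cost is $2.40.

$2.40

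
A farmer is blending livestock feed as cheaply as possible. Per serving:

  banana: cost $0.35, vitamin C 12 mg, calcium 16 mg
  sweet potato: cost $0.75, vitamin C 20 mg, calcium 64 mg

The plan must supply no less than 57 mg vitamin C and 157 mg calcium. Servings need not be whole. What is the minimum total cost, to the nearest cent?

banana only: max(57/12, 157/16) = 9.812 servings → $3.43.
sweet potato only: max(57/20, 157/64) = 2.85 servings → $2.14.
banana + sweet potato with both tight: 1.134 servings and 2.17 servings → $2.02.
Cheapest feasible corner: $2.02.

$2.02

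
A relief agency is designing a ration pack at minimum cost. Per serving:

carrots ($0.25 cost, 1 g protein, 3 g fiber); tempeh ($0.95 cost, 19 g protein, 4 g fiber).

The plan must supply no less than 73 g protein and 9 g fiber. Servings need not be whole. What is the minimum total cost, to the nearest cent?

$3.65

At the optimum either one food covers both requirements or two foods hit both targets exactly; no other combination can be cheaper.
carrots only: max(73/1, 9/3) = 73 servings → $18.25.
tempeh only: max(73/19, 9/4) = 3.842 servings → $3.65.
carrots + tempeh: intersection lies outside the first quadrant.
Cheapest feasible corner: $3.65.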